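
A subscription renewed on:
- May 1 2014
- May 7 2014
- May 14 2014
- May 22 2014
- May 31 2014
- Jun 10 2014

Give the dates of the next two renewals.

Gaps: 6, 7, 8, 9, 10 days — each gap is 1 larger than the previous one.
Next gap: 11 days. Jun 10 2014 + 11 days = Jun 21 2014.
Next gap: 12 days. Jun 21 2014 + 12 days = Jul 3 2014.

Jun 21 2014, Jul 3 2014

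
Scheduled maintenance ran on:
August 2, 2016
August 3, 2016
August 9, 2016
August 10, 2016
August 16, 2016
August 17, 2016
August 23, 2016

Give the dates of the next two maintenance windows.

August 24, 2016; August 30, 2016

The gap pattern 1, 6, 1, 6, 1, 6 repeats every 2 events.
These are the Tuesdays and Wednesdays of each week.
Next Wednesday: August 24, 2016.
The following Tuesday is August 30, 2016.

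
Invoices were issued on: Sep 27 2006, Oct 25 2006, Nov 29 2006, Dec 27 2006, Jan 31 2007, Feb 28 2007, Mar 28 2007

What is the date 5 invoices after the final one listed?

These are Wednesdays with 28, 35, 28, 35, 28, 28-day gaps.
Each is the final Wednesday of its month — Nov 29 2006 is past the 28th, so '4th Wednesday' doesn't fit.
Last Wednesday of April 2007: Apr 25 2007.
May 2007 ends with Wednesday May 30 2007.
June 2007 ends with Wednesday Jun 27 2007.
July 2007 ends with Wednesday Jul 25 2007.
August 2007 ends with Wednesday Aug 29 2007.

Aug 29 2007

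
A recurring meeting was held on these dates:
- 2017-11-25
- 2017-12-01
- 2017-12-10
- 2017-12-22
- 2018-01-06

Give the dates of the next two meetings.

2018-01-24, 2018-02-14

The spacing grows by 3 each time: 6, 9, 12, 15 days.
Next gap: 18 days. 2018-01-06 + 18 days = 2018-01-24.
Next gap: 21 days. 2018-01-24 + 21 days = 2018-02-14.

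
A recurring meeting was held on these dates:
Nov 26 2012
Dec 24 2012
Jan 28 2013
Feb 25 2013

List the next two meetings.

Gaps: 28, 35, 28 days — a mix of 28 and 35. Every date is a Monday.
Each is the 4th Monday of its month.
March 2013 — 4th Monday is Mar 25 2013.
April 2013 — 4th Monday is Apr 22 2013.

Mar 25 2013, Apr 22 2013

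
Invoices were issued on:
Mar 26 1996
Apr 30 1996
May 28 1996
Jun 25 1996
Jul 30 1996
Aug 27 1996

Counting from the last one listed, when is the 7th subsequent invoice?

Mar 25 1997

Every date is a Tuesday; gaps 35, 28, 28, 35, 28 days.
Each is the last Tuesday of its month (at least one falls on the 29th or later, ruling out '4th Tuesday').
Last Tuesday of September 1996: Sep 24 1996.
October 1996 ends with Tuesday Oct 29 1996.
November 1996 ends with Tuesday Nov 26 1996.
December 1996 ends with Tuesday Dec 31 1996.
January 1997 ends with Tuesday Jan 28 1997.
February 1997 ends with Tuesday Feb 25 1997.
March 1997 ends with Tuesday Mar 25 1997.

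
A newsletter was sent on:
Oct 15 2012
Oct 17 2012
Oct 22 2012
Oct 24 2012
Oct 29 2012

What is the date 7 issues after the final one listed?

Every event lands on a Monday or Wednesday (gaps cycle 2, 5, 2, 5).
So the schedule is: every Monday and Wednesday.
The following Wednesday is Oct 31 2012.
Next Monday: Nov 5 2012.
The following Wednesday is Nov 7 2012.
Next Monday: Nov 12 2012.
The following Wednesday is Nov 14 2012.
Next Monday: Nov 19 2012.
The following Wednesday is Nov 21 2012.

Nov 21 2012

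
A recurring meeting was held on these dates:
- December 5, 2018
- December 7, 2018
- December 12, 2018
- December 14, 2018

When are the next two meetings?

Gaps: 2, 5, 2 days — not constant, but cyclic with period 2.
The events fall on every Wednesday and Friday.
The following Wednesday is December 19, 2018.
Next Friday: December 21, 2018.

December 19, 2018; December 21, 2018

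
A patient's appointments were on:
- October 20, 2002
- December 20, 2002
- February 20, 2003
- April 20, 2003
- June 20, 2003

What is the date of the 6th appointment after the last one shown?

The day-of-month is always 20 (61, 62, 59, 61 days between events).
So this recurs on the 20th of every 2 months.
Next: August 2003 → August 20, 2003.
October 2003: October 20, 2003.
Next: December 2003 → December 20, 2003.
February 2004: February 20, 2004.
April 2004: April 20, 2004.
June 2004: June 20, 2004.

June 20, 2004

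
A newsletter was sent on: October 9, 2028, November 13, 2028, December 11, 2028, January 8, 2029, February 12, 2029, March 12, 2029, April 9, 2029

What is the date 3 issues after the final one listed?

All dates are Mondays, 35, 28, 28, 35, 28, 28 days apart.
Specifically, the 2nd Monday of each month.
2nd Monday of May 2029: May 14, 2029.
2nd Monday of June 2029: June 11, 2029.
2nd Monday of July 2029: July 9, 2029.

July 9, 2029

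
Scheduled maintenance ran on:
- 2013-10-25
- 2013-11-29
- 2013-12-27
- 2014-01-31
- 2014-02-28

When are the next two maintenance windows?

2014-03-28, 2014-04-25

All Fridays; the gaps (35, 28, 35, 28) vary with month length.
This is the last Friday of each month.
March 2014 ends with Friday 2014-03-28.
Last Friday of April 2014: 2014-04-25.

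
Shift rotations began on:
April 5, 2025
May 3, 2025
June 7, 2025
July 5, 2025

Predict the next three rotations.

These are Saturdays at 28- or 35-day spacing (28, 35, 28).
The pattern: 1st Saturday of the month.
1st Saturday of August 2025: August 2, 2025.
September 2025 — 1st Saturday is September 6, 2025.
1st Saturday of October 2025: October 4, 2025.

August 2, 2025; September 6, 2025; October 4, 2025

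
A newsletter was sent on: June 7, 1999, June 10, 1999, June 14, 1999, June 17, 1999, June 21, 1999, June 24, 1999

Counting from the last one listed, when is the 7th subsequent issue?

July 19, 1999

Gaps: 3, 4, 3, 4, 3 days — not constant, but cyclic with period 2.
The events fall on every Monday and Thursday.
Next Monday: June 28, 1999.
The following Thursday is July 1, 1999.
Next Monday: July 5, 1999.
The following Thursday is July 8, 1999.
Next Monday: July 12, 1999.
Next Thursday: July 15, 1999.
The following Monday is July 19, 1999.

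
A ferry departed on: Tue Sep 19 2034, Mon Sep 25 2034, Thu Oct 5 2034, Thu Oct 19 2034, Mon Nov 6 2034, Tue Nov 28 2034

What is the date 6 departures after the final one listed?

Mon Jul 2 2035

Intervals are 6, 10, 14, 18, 22 days — an arithmetic progression with common difference 4.
Next gap: 26 days. Tue Nov 28 2034 + 26 days = Sun Dec 24 2034.
Next gap: 30 days. Sun Dec 24 2034 + 30 days = Tue Jan 23 2035.
Next gap: 34 days. Tue Jan 23 2035 + 34 days = Mon Feb 26 2035.
Next gap: 38 days. Mon Feb 26 2035 + 38 days = Thu Apr 5 2035.
Next gap: 42 days. Thu Apr 5 2035 + 42 days = Thu May 17 2035.
Next gap: 46 days. Thu May 17 2035 + 46 days = Mon Jul 2 2035.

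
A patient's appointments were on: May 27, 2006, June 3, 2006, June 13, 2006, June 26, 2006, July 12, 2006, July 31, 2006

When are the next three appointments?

Gaps: 7, 10, 13, 16, 19 days — each gap is 3 larger than the previous one.
Next gap: 22 days. July 31, 2006 + 22 days = August 22, 2006.
Next gap: 25 days. August 22, 2006 + 25 days = September 16, 2006.
Next gap: 28 days. September 16, 2006 + 28 days = October 14, 2006.

August 22, 2006; September 16, 2006; October 14, 2006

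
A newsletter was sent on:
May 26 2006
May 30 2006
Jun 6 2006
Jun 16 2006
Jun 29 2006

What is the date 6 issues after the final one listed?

Intervals are 4, 7, 10, 13 days — an arithmetic progression with common difference 3.
Next gap: 16 days. Jun 29 2006 + 16 days = Jul 15 2006.
Next gap: 19 days. Jul 15 2006 + 19 days = Aug 3 2006.
Next gap: 22 days. Aug 3 2006 + 22 days = Aug 25 2006.
Next gap: 25 days. Aug 25 2006 + 25 days = Sep 19 2006.
Next gap: 28 days. Sep 19 2006 + 28 days = Oct 17 2006.
Next gap: 31 days. Oct 17 2006 + 31 days = Nov 17 2006.

Nov 17 2006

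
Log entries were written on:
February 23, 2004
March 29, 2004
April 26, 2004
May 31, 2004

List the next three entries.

June 28, 2004; July 26, 2004; August 30, 2004

Every date is a Monday; gaps 35, 28, 35 days.
Each is the last Monday of its month (at least one falls on the 29th or later, ruling out '4th Monday').
June 2004 ends with Monday June 28, 2004.
Last Monday of July 2004: July 26, 2004.
August 2004 ends with Monday August 30, 2004.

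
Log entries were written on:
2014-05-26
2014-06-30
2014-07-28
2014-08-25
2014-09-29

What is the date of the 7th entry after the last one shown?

All Mondays; the gaps (35, 28, 28, 35) vary with month length.
This is the last Monday of each month.
Last Monday of October 2014: 2014-10-27.
November 2014 ends with Monday 2014-11-24.
December 2014 ends with Monday 2014-12-29.
January 2015 ends with Monday 2015-01-26.
February 2015 ends with Monday 2015-02-23.
Last Monday of March 2015: 2015-03-30.
April 2015 ends with Monday 2015-04-27.

2015-04-27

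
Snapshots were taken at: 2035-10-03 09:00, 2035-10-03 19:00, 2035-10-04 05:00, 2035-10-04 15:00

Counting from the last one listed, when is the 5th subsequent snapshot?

Spacing: 10, 10, 10 h — constant 10 h.
2035-10-04 15:00 + 10 h = 2035-10-05 01:00.
2035-10-05 01:00 + 10 h = 2035-10-05 11:00.
2035-10-05 11:00 + 10 h = 2035-10-05 21:00.
2035-10-05 21:00 + 10 h = 2035-10-06 07:00.
2035-10-06 07:00 + 10 h = 2035-10-06 17:00.

2035-10-06 17:00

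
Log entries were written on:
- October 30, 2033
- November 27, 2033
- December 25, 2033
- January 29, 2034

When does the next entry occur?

February 26, 2034

These are Sundays with 28, 28, 35-day gaps.
Each is the final Sunday of its month — October 30, 2033 is past the 28th, so '4th Sunday' doesn't fit.
Last Sunday of February 2034: February 26, 2034.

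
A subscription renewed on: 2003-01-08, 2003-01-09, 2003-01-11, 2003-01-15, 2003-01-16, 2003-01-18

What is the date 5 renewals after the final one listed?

2003-01-30

Every event lands on a Wednesday or Thursday or Saturday (gaps cycle 1, 2, 4, 1, 2).
So the schedule is: every Wednesday, Thursday and Saturday.
Next Wednesday: 2003-01-22.
Next Thursday: 2003-01-23.
Next Saturday: 2003-01-25.
The following Wednesday is 2003-01-29.
The following Thursday is 2003-01-30.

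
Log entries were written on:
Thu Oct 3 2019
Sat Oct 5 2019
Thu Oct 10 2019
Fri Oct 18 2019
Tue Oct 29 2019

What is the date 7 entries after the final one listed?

Gaps: 2, 5, 8, 11 days — each gap is 3 larger than the previous one.
Next gap: 14 days. Tue Oct 29 2019 + 14 days = Tue Nov 12 2019.
Next gap: 17 days. Tue Nov 12 2019 + 17 days = Fri Nov 29 2019.
Next gap: 20 days. Fri Nov 29 2019 + 20 days = Thu Dec 19 2019.
Next gap: 23 days. Thu Dec 19 2019 + 23 days = Sat Jan 11 2020.
Next gap: 26 days. Sat Jan 11 2020 + 26 days = Thu Feb 6 2020.
Next gap: 29 days. Thu Feb 6 2020 + 29 days = Fri Mar 6 2020.
Next gap: 32 days. Fri Mar 6 2020 + 32 days = Tue Apr 7 2020.

Tue Apr 7 2020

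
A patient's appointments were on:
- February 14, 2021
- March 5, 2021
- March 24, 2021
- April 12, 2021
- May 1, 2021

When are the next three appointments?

Every event comes 19 days after the last (19, 19, 19, 19).
May 1, 2021 + 19 days = May 20, 2021.
May 20, 2021 + 19 days = June 8, 2021.
June 8, 2021 + 19 days = June 27, 2021.

May 20, 2021; June 8, 2021; June 27, 2021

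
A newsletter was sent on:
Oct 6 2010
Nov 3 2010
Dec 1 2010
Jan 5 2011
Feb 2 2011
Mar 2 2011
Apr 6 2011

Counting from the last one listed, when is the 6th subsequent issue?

Oct 5 2011

All dates are Wednesdays, 28, 28, 35, 28, 28, 35 days apart.
Specifically, the 1st Wednesday of each month.
May 2011 — 1st Wednesday is May 4 2011.
1st Wednesday of June 2011: Jun 1 2011.
1st Wednesday of July 2011: Jul 6 2011.
1st Wednesday of August 2011: Aug 3 2011.
September 2011 — 1st Wednesday is Sep 7 2011.
October 2011 — 1st Wednesday is Oct 5 2011.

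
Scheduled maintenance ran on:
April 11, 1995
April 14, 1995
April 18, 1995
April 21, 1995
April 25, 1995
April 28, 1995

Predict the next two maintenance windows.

The gap pattern 3, 4, 3, 4, 3 repeats every 2 events.
These are the Tuesdays and Fridays of each week.
The following Tuesday is May 2, 1995.
Next Friday: May 5, 1995.

May 2, 1995; May 5, 1995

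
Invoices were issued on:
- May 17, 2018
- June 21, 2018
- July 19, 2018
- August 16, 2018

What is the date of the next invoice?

Gaps: 35, 28, 28 days — a mix of 28 and 35. Every date is a Thursday.
Each is the 3rd Thursday of its month.
3rd Thursday of September 2018: September 20, 2018.

September 20, 2018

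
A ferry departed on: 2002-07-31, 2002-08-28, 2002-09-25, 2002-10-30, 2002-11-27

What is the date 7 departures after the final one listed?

2003-06-25

All Wednesdays; the gaps (28, 28, 35, 28) vary with month length.
This is the last Wednesday of each month.
Last Wednesday of December 2002: 2002-12-25.
Last Wednesday of January 2003: 2003-01-29.
February 2003 ends with Wednesday 2003-02-26.
Last Wednesday of March 2003: 2003-03-26.
April 2003 ends with Wednesday 2003-04-30.
May 2003 ends with Wednesday 2003-05-28.
June 2003 ends with Wednesday 2003-06-25.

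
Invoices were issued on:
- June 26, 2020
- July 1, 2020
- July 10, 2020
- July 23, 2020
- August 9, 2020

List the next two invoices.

Intervals are 5, 9, 13, 17 days — an arithmetic progression with common difference 4.
Next gap: 21 days. August 9, 2020 + 21 days = August 30, 2020.
Next gap: 25 days. August 30, 2020 + 25 days = September 24, 2020.

August 30, 2020; September 24, 2020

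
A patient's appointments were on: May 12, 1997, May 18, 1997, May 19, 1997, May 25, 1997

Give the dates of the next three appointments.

May 26, 1997; June 1, 1997; June 2, 1997

The gap pattern 6, 1, 6 repeats every 2 events.
These are the Mondays and Sundays of each week.
Next Monday: May 26, 1997.
Next Sunday: June 1, 1997.
Next Monday: June 2, 1997.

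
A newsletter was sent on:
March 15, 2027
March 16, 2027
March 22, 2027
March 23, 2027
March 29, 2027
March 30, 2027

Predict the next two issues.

April 5, 2027; April 6, 2027

Gaps: 1, 6, 1, 6, 1 days — not constant, but cyclic with period 2.
The events fall on every Monday and Tuesday.
Next Monday: April 5, 2027.
The following Tuesday is April 6, 2027.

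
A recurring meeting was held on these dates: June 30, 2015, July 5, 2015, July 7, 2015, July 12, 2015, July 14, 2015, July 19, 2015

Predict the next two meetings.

Every event lands on a Tuesday or Sunday (gaps cycle 5, 2, 5, 2, 5).
So the schedule is: every Tuesday and Sunday.
The following Tuesday is July 21, 2015.
Next Sunday: July 26, 2015.

July 21, 2015; July 26, 2015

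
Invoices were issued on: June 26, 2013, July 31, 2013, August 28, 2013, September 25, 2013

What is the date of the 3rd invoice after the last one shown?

December 25, 2013

All Wednesdays; the gaps (35, 28, 28) vary with month length.
This is the last Wednesday of each month.
Last Wednesday of October 2013: October 30, 2013.
Last Wednesday of November 2013: November 27, 2013.
December 2013 ends with Wednesday December 25, 2013.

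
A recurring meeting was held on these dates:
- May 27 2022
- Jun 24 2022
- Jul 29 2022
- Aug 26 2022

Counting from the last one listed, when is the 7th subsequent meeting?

Every date is a Friday; gaps 28, 35, 28 days.
Each is the last Friday of its month (at least one falls on the 29th or later, ruling out '4th Friday').
Last Friday of September 2022: Sep 30 2022.
Last Friday of October 2022: Oct 28 2022.
November 2022 ends with Friday Nov 25 2022.
December 2022 ends with Friday Dec 30 2022.
Last Friday of January 2023: Jan 27 2023.
Last Friday of February 2023: Feb 24 2023.
March 2023 ends with Friday Mar 31 2023.

Mar 31 2023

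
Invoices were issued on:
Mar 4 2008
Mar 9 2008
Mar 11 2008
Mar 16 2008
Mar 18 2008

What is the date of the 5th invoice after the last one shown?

Apr 6 2008

Gaps: 5, 2, 5, 2 days — not constant, but cyclic with period 2.
The events fall on every Tuesday and Sunday.
The following Sunday is Mar 23 2008.
The following Tuesday is Mar 25 2008.
The following Sunday is Mar 30 2008.
Next Tuesday: Apr 1 2008.
Next Sunday: Apr 6 2008.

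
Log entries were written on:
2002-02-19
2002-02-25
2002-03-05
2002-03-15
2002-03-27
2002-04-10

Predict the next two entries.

2002-04-26, 2002-05-14

Gaps: 6, 8, 10, 12, 14 days — each gap is 2 larger than the previous one.
Next gap: 16 days. 2002-04-10 + 16 days = 2002-04-26.
Next gap: 18 days. 2002-04-26 + 18 days = 2002-05-14.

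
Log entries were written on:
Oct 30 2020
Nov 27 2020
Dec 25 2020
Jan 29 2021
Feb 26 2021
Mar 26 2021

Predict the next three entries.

These are Fridays with 28, 28, 35, 28, 28-day gaps.
Each is the final Friday of its month — Oct 30 2020 is past the 28th, so '4th Friday' doesn't fit.
April 2021 ends with Friday Apr 30 2021.
Last Friday of May 2021: May 28 2021.
June 2021 ends with Friday Jun 25 2021.

Apr 30 2021, May 28 2021, Jun 25 2021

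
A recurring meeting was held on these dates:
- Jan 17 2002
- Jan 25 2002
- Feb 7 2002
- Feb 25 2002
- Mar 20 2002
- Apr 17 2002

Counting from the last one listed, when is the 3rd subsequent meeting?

The spacing grows by 5 each time: 8, 13, 18, 23, 28 days.
Next gap: 33 days. Apr 17 2002 + 33 days = May 20 2002.
Next gap: 38 days. May 20 2002 + 38 days = Jun 27 2002.
Next gap: 43 days. Jun 27 2002 + 43 days = Aug 9 2002.

Aug 9 2002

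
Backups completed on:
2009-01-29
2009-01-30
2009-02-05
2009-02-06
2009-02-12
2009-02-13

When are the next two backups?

Every event lands on a Thursday or Friday (gaps cycle 1, 6, 1, 6, 1).
So the schedule is: every Thursday and Friday.
The following Thursday is 2009-02-19.
Next Friday: 2009-02-20.

2009-02-19, 2009-02-20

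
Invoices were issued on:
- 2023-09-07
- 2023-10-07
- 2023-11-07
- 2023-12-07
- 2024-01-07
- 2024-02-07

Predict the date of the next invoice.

2024-03-07

Gaps: 30, 31, 30, 31, 31 days — not constant. Every event is on the 7th of the month.
Pattern: the 7th of each month.
March 2024: 2024-03-07.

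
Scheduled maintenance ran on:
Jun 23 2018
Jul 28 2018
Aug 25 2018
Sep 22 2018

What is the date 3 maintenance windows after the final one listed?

Gaps: 35, 28, 28 days — a mix of 28 and 35. Every date is a Saturday.
Each is the 4th Saturday of its month.
October 2018 — 4th Saturday is Oct 27 2018.
November 2018 — 4th Saturday is Nov 24 2018.
4th Saturday of December 2018: Dec 22 2018.

Dec 22 2018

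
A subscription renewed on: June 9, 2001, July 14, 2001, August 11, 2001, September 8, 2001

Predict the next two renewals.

Gaps: 35, 28, 28 days — a mix of 28 and 35. Every date is a Saturday.
Each is the 2nd Saturday of its month.
2nd Saturday of October 2001: October 13, 2001.
November 2001 — 2nd Saturday is November 10, 2001.

October 13, 2001; November 10, 2001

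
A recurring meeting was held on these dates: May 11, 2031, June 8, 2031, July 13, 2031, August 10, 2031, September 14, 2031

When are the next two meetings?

October 12, 2031; November 9, 2031

These are Sundays at 28- or 35-day spacing (28, 35, 28, 35).
The pattern: 2nd Sunday of the month.
2nd Sunday of October 2031: October 12, 2031.
2nd Sunday of November 2031: November 9, 2031.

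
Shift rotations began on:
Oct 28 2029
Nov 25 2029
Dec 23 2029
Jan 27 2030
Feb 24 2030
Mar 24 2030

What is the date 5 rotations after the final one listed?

Gaps: 28, 28, 35, 28, 28 days — a mix of 28 and 35. Every date is a Sunday.
Each is the 4th Sunday of its month.
4th Sunday of April 2030: Apr 28 2030.
May 2030 — 4th Sunday is May 26 2030.
June 2030 — 4th Sunday is Jun 23 2030.
4th Sunday of July 2030: Jul 28 2030.
4th Sunday of August 2030: Aug 25 2030.

Aug 25 2030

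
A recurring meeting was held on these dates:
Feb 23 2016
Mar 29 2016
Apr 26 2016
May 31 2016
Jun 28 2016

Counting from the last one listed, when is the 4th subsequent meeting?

Oct 25 2016

All Tuesdays; the gaps (35, 28, 35, 28) vary with month length.
This is the last Tuesday of each month.
Last Tuesday of July 2016: Jul 26 2016.
August 2016 ends with Tuesday Aug 30 2016.
Last Tuesday of September 2016: Sep 27 2016.
Last Tuesday of October 2016: Oct 25 2016.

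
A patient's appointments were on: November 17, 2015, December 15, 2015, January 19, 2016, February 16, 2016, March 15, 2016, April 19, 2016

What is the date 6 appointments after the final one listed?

October 18, 2016

All dates are Tuesdays, 28, 35, 28, 28, 35 days apart.
Specifically, the 3rd Tuesday of each month.
May 2016 — 3rd Tuesday is May 17, 2016.
June 2016 — 3rd Tuesday is June 21, 2016.
July 2016 — 3rd Tuesday is July 19, 2016.
3rd Tuesday of August 2016: August 16, 2016.
September 2016 — 3rd Tuesday is September 20, 2016.
3rd Tuesday of October 2016: October 18, 2016.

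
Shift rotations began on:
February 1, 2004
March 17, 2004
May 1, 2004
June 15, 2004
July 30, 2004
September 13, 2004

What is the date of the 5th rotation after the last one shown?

April 26, 2005

The spacing is 45, 45, 45, 45, 45 days — always 45 days.
September 13, 2004 + 45 days = October 28, 2004.
October 28, 2004 + 45 days = December 12, 2004.
December 12, 2004 + 45 days = January 26, 2005.
January 26, 2005 + 45 days = March 12, 2005.
March 12, 2005 + 45 days = April 26, 2005.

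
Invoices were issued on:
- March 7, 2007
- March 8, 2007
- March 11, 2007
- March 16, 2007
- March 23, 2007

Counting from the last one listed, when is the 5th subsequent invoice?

Intervals are 1, 3, 5, 7 days — an arithmetic progression with common difference 2.
Next gap: 9 days. March 23, 2007 + 9 days = April 1, 2007.
Next gap: 11 days. April 1, 2007 + 11 days = April 12, 2007.
Next gap: 13 days. April 12, 2007 + 13 days = April 25, 2007.
Next gap: 15 days. April 25, 2007 + 15 days = May 10, 2007.
Next gap: 17 days. May 10, 2007 + 17 days = May 27, 2007.

May 27, 2007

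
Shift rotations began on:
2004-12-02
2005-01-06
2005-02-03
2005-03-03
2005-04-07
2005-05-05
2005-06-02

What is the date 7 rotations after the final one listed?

2006-01-05

Gaps: 35, 28, 28, 35, 28, 28 days — a mix of 28 and 35. Every date is a Thursday.
Each is the 1st Thursday of its month.
1st Thursday of July 2005: 2005-07-07.
August 2005 — 1st Thursday is 2005-08-04.
1st Thursday of September 2005: 2005-09-01.
October 2005 — 1st Thursday is 2005-10-06.
November 2005 — 1st Thursday is 2005-11-03.
1st Thursday of December 2005: 2005-12-01.
January 2006 — 1st Thursday is 2006-01-05.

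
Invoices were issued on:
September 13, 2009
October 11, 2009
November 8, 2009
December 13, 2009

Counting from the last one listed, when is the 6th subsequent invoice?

All dates are Sundays, 28, 28, 35 days apart.
Specifically, the 2nd Sunday of each month.
January 2010 — 2nd Sunday is January 10, 2010.
February 2010 — 2nd Sunday is February 14, 2010.
2nd Sunday of March 2010: March 14, 2010.
2nd Sunday of April 2010: April 11, 2010.
May 2010 — 2nd Sunday is May 9, 2010.
2nd Sunday of June 2010: June 13, 2010.

June 13, 2010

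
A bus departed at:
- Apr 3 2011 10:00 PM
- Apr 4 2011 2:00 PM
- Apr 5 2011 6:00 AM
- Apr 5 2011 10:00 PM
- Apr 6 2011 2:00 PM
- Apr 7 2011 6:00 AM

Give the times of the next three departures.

Apr 7 2011 10:00 PM, Apr 8 2011 2:00 PM, Apr 9 2011 6:00 AM

The interval is a steady 16 hours (16, 16, 16, 16, 16).
Apr 7 2011 6:00 AM + 16 h = Apr 7 2011 10:00 PM.
Apr 7 2011 10:00 PM + 16 h = Apr 8 2011 2:00 PM.
Apr 8 2011 2:00 PM + 16 h = Apr 9 2011 6:00 AM.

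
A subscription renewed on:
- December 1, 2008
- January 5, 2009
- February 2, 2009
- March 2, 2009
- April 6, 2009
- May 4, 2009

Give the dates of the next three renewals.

Gaps: 35, 28, 28, 35, 28 days — a mix of 28 and 35. Every date is a Monday.
Each is the 1st Monday of its month.
1st Monday of June 2009: June 1, 2009.
July 2009 — 1st Monday is July 6, 2009.
August 2009 — 1st Monday is August 3, 2009.

June 1, 2009; July 6, 2009; August 3, 2009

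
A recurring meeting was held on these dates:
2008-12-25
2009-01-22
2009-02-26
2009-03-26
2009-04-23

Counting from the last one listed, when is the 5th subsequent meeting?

These are Thursdays at 28- or 35-day spacing (28, 35, 28, 28).
The pattern: 4th Thursday of the month.
May 2009 — 4th Thursday is 2009-05-28.
June 2009 — 4th Thursday is 2009-06-25.
4th Thursday of July 2009: 2009-07-23.
August 2009 — 4th Thursday is 2009-08-27.
September 2009 — 4th Thursday is 2009-09-24.

2009-09-24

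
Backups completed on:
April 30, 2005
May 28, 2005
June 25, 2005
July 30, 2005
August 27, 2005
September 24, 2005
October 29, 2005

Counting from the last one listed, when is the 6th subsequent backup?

All Saturdays; the gaps (28, 28, 35, 28, 28, 35) vary with month length.
This is the last Saturday of each month.
Last Saturday of November 2005: November 26, 2005.
Last Saturday of December 2005: December 31, 2005.
Last Saturday of January 2006: January 28, 2006.
February 2006 ends with Saturday February 25, 2006.
March 2006 ends with Saturday March 25, 2006.
Last Saturday of April 2006: April 29, 2006.

April 29, 2006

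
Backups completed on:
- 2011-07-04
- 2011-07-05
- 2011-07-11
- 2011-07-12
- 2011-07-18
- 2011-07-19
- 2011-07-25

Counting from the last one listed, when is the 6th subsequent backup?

2011-08-15

Gaps: 1, 6, 1, 6, 1, 6 days — not constant, but cyclic with period 2.
The events fall on every Monday and Tuesday.
Next Tuesday: 2011-07-26.
Next Monday: 2011-08-01.
Next Tuesday: 2011-08-02.
Next Monday: 2011-08-08.
The following Tuesday is 2011-08-09.
Next Monday: 2011-08-15.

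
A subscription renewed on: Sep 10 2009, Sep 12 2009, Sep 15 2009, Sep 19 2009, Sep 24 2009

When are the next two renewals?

The spacing grows by 1 each time: 2, 3, 4, 5 days.
Next gap: 6 days. Sep 24 2009 + 6 days = Sep 30 2009.
Next gap: 7 days. Sep 30 2009 + 7 days = Oct 7 2009.

Sep 30 2009, Oct 7 2009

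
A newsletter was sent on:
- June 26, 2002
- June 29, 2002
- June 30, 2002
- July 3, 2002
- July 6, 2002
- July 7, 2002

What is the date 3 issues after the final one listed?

Gaps: 3, 1, 3, 3, 1 days — not constant, but cyclic with period 3.
The events fall on every Wednesday, Saturday and Sunday.
The following Wednesday is July 10, 2002.
Next Saturday: July 13, 2002.
The following Sunday is July 14, 2002.

July 14, 2002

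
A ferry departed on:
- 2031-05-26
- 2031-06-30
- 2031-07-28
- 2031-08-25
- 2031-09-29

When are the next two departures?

Every date is a Monday; gaps 35, 28, 28, 35 days.
Each is the last Monday of its month (at least one falls on the 29th or later, ruling out '4th Monday').
October 2031 ends with Monday 2031-10-27.
Last Monday of November 2031: 2031-11-24.

2031-10-27, 2031-11-24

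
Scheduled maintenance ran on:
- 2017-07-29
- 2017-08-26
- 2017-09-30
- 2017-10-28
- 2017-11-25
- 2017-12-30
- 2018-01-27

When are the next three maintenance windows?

These are Saturdays with 28, 35, 28, 28, 35, 28-day gaps.
Each is the final Saturday of its month — 2017-07-29 is past the 28th, so '4th Saturday' doesn't fit.
Last Saturday of February 2018: 2018-02-24.
March 2018 ends with Saturday 2018-03-31.
April 2018 ends with Saturday 2018-04-28.

2018-02-24, 2018-03-31, 2018-04-28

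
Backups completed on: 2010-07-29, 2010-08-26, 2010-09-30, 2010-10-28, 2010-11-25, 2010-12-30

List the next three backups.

2011-01-27, 2011-02-24, 2011-03-31

All Thursdays; the gaps (28, 35, 28, 28, 35) vary with month length.
This is the last Thursday of each month.
Last Thursday of January 2011: 2011-01-27.
Last Thursday of February 2011: 2011-02-24.
March 2011 ends with Thursday 2011-03-31.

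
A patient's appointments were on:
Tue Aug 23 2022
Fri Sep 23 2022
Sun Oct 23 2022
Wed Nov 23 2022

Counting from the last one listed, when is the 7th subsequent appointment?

Fri Jun 23 2023

Gaps: 31, 30, 31 days — not constant. Every event is on the 23rd of the month.
Pattern: the 23rd of each month.
Next: December 2022 → Fri Dec 23 2022.
Next: January 2023 → Mon Jan 23 2023.
February 2023: Thu Feb 23 2023.
Next: March 2023 → Thu Mar 23 2023.
April 2023: Sun Apr 23 2023.
Next: May 2023 → Tue May 23 2023.
Next: June 2023 → Fri Jun 23 2023.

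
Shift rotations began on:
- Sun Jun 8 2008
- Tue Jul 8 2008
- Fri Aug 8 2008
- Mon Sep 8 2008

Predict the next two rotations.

Wed Oct 8 2008, Sat Nov 8 2008

The day-of-month is always 8 (30, 31, 31 days between events).
So this recurs on the 8th of each month.
Next: October 2008 → Wed Oct 8 2008.
Next: November 2008 → Sat Nov 8 2008.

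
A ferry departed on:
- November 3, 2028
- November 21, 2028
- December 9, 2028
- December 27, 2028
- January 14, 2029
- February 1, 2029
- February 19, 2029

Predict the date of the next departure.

Every event comes 18 days after the last (18, 18, 18, 18, 18, 18).
February 19, 2029 + 18 days = March 9, 2029.

March 9, 2029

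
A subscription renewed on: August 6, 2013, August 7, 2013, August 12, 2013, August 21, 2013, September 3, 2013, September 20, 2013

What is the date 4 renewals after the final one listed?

January 6, 2014

Intervals are 1, 5, 9, 13, 17 days — an arithmetic progression with common difference 4.
Next gap: 21 days. September 20, 2013 + 21 days = October 11, 2013.
Next gap: 25 days. October 11, 2013 + 25 days = November 5, 2013.
Next gap: 29 days. November 5, 2013 + 29 days = December 4, 2013.
Next gap: 33 days. December 4, 2013 + 33 days = January 6, 2014.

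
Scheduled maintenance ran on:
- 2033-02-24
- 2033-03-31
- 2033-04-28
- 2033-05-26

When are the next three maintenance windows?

All Thursdays; the gaps (35, 28, 28) vary with month length.
This is the last Thursday of each month.
June 2033 ends with Thursday 2033-06-30.
July 2033 ends with Thursday 2033-07-28.
August 2033 ends with Thursday 2033-08-25.

2033-06-30, 2033-07-28, 2033-08-25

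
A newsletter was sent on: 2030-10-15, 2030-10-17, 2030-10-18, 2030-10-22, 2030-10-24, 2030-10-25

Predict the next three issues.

2030-10-29, 2030-10-31, 2030-11-01

The gap pattern 2, 1, 4, 2, 1 repeats every 3 events.
These are the Tuesdays, Thursdays and Fridays of each week.
Next Tuesday: 2030-10-29.
The following Thursday is 2030-10-31.
Next Friday: 2030-11-01.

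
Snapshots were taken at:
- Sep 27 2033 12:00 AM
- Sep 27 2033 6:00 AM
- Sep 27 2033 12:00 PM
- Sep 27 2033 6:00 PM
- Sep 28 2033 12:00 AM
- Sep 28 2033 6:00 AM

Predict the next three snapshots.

Sep 28 2033 12:00 PM, Sep 28 2033 6:00 PM, Sep 29 2033 12:00 AM

Spacing: 6, 6, 6, 6, 6 h — constant 6 h.
Sep 28 2033 6:00 AM + 6 h = Sep 28 2033 12:00 PM.
Sep 28 2033 12:00 PM + 6 h = Sep 28 2033 6:00 PM.
Sep 28 2033 6:00 PM + 6 h = Sep 29 2033 12:00 AM.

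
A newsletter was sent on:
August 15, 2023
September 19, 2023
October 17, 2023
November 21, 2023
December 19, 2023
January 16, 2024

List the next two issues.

February 20, 2024; March 19, 2024

Gaps: 35, 28, 35, 28, 28 days — a mix of 28 and 35. Every date is a Tuesday.
Each is the 3rd Tuesday of its month.
3rd Tuesday of February 2024: February 20, 2024.
March 2024 — 3rd Tuesday is March 19, 2024.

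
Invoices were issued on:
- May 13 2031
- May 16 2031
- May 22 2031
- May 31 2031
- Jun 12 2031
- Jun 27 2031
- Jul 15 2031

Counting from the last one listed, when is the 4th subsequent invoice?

Oct 25 2031

Gaps: 3, 6, 9, 12, 15, 18 days — each gap is 3 larger than the previous one.
Next gap: 21 days. Jul 15 2031 + 21 days = Aug 5 2031.
Next gap: 24 days. Aug 5 2031 + 24 days = Aug 29 2031.
Next gap: 27 days. Aug 29 2031 + 27 days = Sep 25 2031.
Next gap: 30 days. Sep 25 2031 + 30 days = Oct 25 2031.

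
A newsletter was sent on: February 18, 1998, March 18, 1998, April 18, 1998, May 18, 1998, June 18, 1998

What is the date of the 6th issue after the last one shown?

The day-of-month is always 18 (28, 31, 30, 31 days between events).
So this recurs on the 18th of each month.
July 1998: July 18, 1998.
August 1998: August 18, 1998.
September 1998: September 18, 1998.
October 1998: October 18, 1998.
Next: November 1998 → November 18, 1998.
December 1998: December 18, 1998.

December 18, 1998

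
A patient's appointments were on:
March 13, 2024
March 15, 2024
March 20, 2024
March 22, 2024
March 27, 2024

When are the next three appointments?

March 29, 2024; April 3, 2024; April 5, 2024

Gaps: 2, 5, 2, 5 days — not constant, but cyclic with period 2.
The events fall on every Wednesday and Friday.
Next Friday: March 29, 2024.
Next Wednesday: April 3, 2024.
Next Friday: April 5, 2024.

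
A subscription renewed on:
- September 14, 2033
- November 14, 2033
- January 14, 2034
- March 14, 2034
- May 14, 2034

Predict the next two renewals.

July 14, 2034; September 14, 2034

Each date is the 14th; the gaps (61, 61, 59, 61) track the month lengths.
The rule is the 14th of every 2 months.
July 2034: July 14, 2034.
September 2034: September 14, 2034.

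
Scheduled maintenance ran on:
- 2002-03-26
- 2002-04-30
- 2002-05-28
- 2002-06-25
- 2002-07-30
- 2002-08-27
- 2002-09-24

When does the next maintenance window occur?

Every date is a Tuesday; gaps 35, 28, 28, 35, 28, 28 days.
Each is the last Tuesday of its month (at least one falls on the 29th or later, ruling out '4th Tuesday').
Last Tuesday of October 2002: 2002-10-29.

2002-10-29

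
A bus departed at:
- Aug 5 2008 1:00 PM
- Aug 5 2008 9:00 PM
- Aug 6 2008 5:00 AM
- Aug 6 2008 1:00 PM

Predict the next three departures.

Aug 6 2008 9:00 PM, Aug 7 2008 5:00 AM, Aug 7 2008 1:00 PM

Spacing: 8, 8, 8 h — constant 8 h.
Aug 6 2008 1:00 PM + 8 h = Aug 6 2008 9:00 PM.
Aug 6 2008 9:00 PM + 8 h = Aug 7 2008 5:00 AM.
Aug 7 2008 5:00 AM + 8 h = Aug 7 2008 1:00 PM.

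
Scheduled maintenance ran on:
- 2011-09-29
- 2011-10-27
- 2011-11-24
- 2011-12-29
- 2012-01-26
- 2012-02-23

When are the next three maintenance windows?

2012-03-29, 2012-04-26, 2012-05-31

These are Thursdays with 28, 28, 35, 28, 28-day gaps.
Each is the final Thursday of its month — 2011-09-29 is past the 28th, so '4th Thursday' doesn't fit.
March 2012 ends with Thursday 2012-03-29.
Last Thursday of April 2012: 2012-04-26.
Last Thursday of May 2012: 2012-05-31.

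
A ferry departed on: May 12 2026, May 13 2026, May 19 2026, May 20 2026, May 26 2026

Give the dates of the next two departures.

The gap pattern 1, 6, 1, 6 repeats every 2 events.
These are the Tuesdays and Wednesdays of each week.
The following Wednesday is May 27 2026.
The following Tuesday is Jun 2 2026.

May 27 2026, Jun 2 2026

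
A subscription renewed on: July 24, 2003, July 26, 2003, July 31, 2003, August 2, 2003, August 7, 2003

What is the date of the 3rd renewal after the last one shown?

August 16, 2003

Every event lands on a Thursday or Saturday (gaps cycle 2, 5, 2, 5).
So the schedule is: every Thursday and Saturday.
The following Saturday is August 9, 2003.
The following Thursday is August 14, 2003.
Next Saturday: August 16, 2003.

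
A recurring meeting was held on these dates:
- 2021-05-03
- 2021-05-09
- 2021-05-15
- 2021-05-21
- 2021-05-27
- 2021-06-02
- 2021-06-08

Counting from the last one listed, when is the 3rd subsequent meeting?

The spacing is 6, 6, 6, 6, 6, 6 days — always 6 days.
2021-06-08 + 6 days = 2021-06-14.
2021-06-14 + 6 days = 2021-06-20.
2021-06-20 + 6 days = 2021-06-26.

2021-06-26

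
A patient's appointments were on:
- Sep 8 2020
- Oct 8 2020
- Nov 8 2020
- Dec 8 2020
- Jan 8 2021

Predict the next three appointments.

Gaps: 30, 31, 30, 31 days — not constant. Every event is on the 8th of the month.
Pattern: the 8th of each month.
February 2021: Feb 8 2021.
March 2021: Mar 8 2021.
April 2021: Apr 8 2021.

Feb 8 2021, Mar 8 2021, Apr 8 2021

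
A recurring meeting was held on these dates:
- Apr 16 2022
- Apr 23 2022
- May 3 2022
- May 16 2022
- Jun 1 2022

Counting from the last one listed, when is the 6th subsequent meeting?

Nov 7 2022

Gaps: 7, 10, 13, 16 days — each gap is 3 larger than the previous one.
Next gap: 19 days. Jun 1 2022 + 19 days = Jun 20 2022.
Next gap: 22 days. Jun 20 2022 + 22 days = Jul 12 2022.
Next gap: 25 days. Jul 12 2022 + 25 days = Aug 6 2022.
Next gap: 28 days. Aug 6 2022 + 28 days = Sep 3 2022.
Next gap: 31 days. Sep 3 2022 + 31 days = Oct 4 2022.
Next gap: 34 days. Oct 4 2022 + 34 days = Nov 7 2022.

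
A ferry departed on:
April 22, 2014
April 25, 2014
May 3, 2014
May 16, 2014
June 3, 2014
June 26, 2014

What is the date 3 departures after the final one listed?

The spacing grows by 5 each time: 3, 8, 13, 18, 23 days.
Next gap: 28 days. June 26, 2014 + 28 days = July 24, 2014.
Next gap: 33 days. July 24, 2014 + 33 days = August 26, 2014.
Next gap: 38 days. August 26, 2014 + 38 days = October 3, 2014.

October 3, 2014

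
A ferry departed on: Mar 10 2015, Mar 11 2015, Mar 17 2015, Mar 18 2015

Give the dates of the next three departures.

Mar 24 2015, Mar 25 2015, Mar 31 2015

Gaps: 1, 6, 1 days — not constant, but cyclic with period 2.
The events fall on every Tuesday and Wednesday.
Next Tuesday: Mar 24 2015.
The following Wednesday is Mar 25 2015.
The following Tuesday is Mar 31 2015.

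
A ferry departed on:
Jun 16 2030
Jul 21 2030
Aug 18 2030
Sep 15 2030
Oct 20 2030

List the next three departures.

Nov 17 2030, Dec 15 2030, Jan 19 2031

Gaps: 35, 28, 28, 35 days — a mix of 28 and 35. Every date is a Sunday.
Each is the 3rd Sunday of its month.
November 2030 — 3rd Sunday is Nov 17 2030.
December 2030 — 3rd Sunday is Dec 15 2030.
January 2031 — 3rd Sunday is Jan 19 2031.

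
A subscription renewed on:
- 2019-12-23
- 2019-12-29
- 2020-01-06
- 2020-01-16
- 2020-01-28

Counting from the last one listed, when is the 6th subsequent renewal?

Gaps: 6, 8, 10, 12 days — each gap is 2 larger than the previous one.
Next gap: 14 days. 2020-01-28 + 14 days = 2020-02-11.
Next gap: 16 days. 2020-02-11 + 16 days = 2020-02-27.
Next gap: 18 days. 2020-02-27 + 18 days = 2020-03-16.
Next gap: 20 days. 2020-03-16 + 20 days = 2020-04-05.
Next gap: 22 days. 2020-04-05 + 22 days = 2020-04-27.
Next gap: 24 days. 2020-04-27 + 24 days = 2020-05-21.

2020-05-21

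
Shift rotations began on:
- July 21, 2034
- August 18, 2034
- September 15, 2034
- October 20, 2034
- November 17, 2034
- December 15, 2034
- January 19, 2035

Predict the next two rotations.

February 16, 2035; March 16, 2035

Gaps: 28, 28, 35, 28, 28, 35 days — a mix of 28 and 35. Every date is a Friday.
Each is the 3rd Friday of its month.
February 2035 — 3rd Friday is February 16, 2035.
3rd Friday of March 2035: March 16, 2035.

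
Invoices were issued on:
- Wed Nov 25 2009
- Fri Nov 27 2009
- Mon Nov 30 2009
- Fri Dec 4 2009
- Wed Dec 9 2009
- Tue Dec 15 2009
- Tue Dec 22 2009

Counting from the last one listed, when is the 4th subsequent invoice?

The spacing grows by 1 each time: 2, 3, 4, 5, 6, 7 days.
Next gap: 8 days. Tue Dec 22 2009 + 8 days = Wed Dec 30 2009.
Next gap: 9 days. Wed Dec 30 2009 + 9 days = Fri Jan 8 2010.
Next gap: 10 days. Fri Jan 8 2010 + 10 days = Mon Jan 18 2010.
Next gap: 11 days. Mon Jan 18 2010 + 11 days = Fri Jan 29 2010.

Fri Jan 29 2010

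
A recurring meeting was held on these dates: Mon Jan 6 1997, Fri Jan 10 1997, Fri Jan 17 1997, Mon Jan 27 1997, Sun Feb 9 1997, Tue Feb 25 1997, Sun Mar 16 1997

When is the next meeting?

Gaps: 4, 7, 10, 13, 16, 19 days — each gap is 3 larger than the previous one.
Next gap: 22 days. Sun Mar 16 1997 + 22 days = Mon Apr 7 1997.

Mon Apr 7 1997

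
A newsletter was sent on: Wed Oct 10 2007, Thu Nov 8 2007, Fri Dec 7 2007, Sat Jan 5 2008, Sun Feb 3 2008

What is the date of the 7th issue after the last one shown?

Sun Aug 24 2008

Every event comes 29 days after the last (29, 29, 29, 29).
Sun Feb 3 2008 + 29 days = Mon Mar 3 2008.
Mon Mar 3 2008 + 29 days = Tue Apr 1 2008.
Tue Apr 1 2008 + 29 days = Wed Apr 30 2008.
Wed Apr 30 2008 + 29 days = Thu May 29 2008.
Thu May 29 2008 + 29 days = Fri Jun 27 2008.
Fri Jun 27 2008 + 29 days = Sat Jul 26 2008.
Sat Jul 26 2008 + 29 days = Sun Aug 24 2008.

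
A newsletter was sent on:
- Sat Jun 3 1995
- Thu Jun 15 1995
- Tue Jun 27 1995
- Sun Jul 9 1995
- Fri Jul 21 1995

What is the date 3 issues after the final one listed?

Gaps between consecutive events: 12, 12, 12, 12 days — a constant 12-day interval.
Fri Jul 21 1995 + 12 days = Wed Aug 2 1995.
Wed Aug 2 1995 + 12 days = Mon Aug 14 1995.
Mon Aug 14 1995 + 12 days = Sat Aug 26 1995.

Sat Aug 26 1995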